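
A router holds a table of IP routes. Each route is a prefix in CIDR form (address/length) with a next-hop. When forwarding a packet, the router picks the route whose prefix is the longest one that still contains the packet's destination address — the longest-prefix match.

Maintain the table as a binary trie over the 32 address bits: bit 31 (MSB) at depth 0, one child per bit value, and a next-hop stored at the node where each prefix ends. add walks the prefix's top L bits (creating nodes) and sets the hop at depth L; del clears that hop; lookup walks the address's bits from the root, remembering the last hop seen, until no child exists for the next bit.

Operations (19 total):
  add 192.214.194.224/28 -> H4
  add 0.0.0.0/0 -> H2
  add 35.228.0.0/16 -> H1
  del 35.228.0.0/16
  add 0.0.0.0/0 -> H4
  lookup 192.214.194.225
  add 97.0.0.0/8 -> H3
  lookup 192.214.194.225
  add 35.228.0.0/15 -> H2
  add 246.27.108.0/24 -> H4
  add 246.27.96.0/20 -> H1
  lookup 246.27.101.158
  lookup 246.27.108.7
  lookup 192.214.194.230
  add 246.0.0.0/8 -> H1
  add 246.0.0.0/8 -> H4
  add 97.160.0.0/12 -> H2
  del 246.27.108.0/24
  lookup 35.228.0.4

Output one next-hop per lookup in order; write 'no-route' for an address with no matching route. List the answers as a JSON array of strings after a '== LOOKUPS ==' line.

Apply in order:
  + 192.214.194.224/28 (H4) depth=28
  + 0.0.0.0/0 (H2) depth=0
  + 35.228.0.0/16 (H1) depth=16
  del 35.228.0.0/16 (clear depth 16)
  + 0.0.0.0/0 (H4) depth=0
  ? 192.214.194.225  path d0:H4→d1:-→d2:-→d3:-→d4:-→d5:-→d6:-→d7:-→d8:-→d9:-→d10:-→d11:-→d12:-→d13:-→d14:-→d15:-→d16:-→d17:-→d18:-→d19:-→d20:-→d21:-→d22:-→d23:-→d24:-→d25:-→d26:-→d27:-→d28:H4  best=H4
  + 97.0.0.0/8 (H3) depth=8
  ? 192.214.194.225  path d0:H4→d1:-→d2:-→d3:-→d4:-→d5:-→d6:-→d7:-→d8:-→d9:-→d10:-→d11:-→d12:-→d13:-→d14:-→d15:-→d16:-→d17:-→d18:-→d19:-→d20:-→d21:-→d22:-→d23:-→d24:-→d25:-→d26:-→d27:-→d28:H4  best=H4
  + 35.228.0.0/15 (H2) depth=15
  + 246.27.108.0/24 (H4) depth=24
  + 246.27.96.0/20 (H1) depth=20
  ? 246.27.101.158  path d0:H4→d1:-→d2:-→d3:-→d4:-→d5:-→d6:-→d7:-→d8:-→d9:-→d10:-→d11:-→d12:-→d13:-→d14:-→d15:-→d16:-→d17:-→d18:-→d19:-→d20:H1  best=H1
  ? 246.27.108.7  path d0:H4→d1:-→d2:-→d3:-→d4:-→d5:-→d6:-→d7:-→d8:-→d9:-→d10:-→d11:-→d12:-→d13:-→d14:-→d15:-→d16:-→d17:-→d18:-→d19:-→d20:H1→d21:-→d22:-→d23:-→d24:H4  best=H4
  ? 192.214.194.230  path d0:H4→d1:-→d2:-→d3:-→d4:-→d5:-→d6:-→d7:-→d8:-→d9:-→d10:-→d11:-→d12:-→d13:-→d14:-→d15:-→d16:-→d17:-→d18:-→d19:-→d20:-→d21:-→d22:-→d23:-→d24:-→d25:-→d26:-→d27:-→d28:H4  best=H4
  + 246.0.0.0/8 (H1) depth=8
  + 246.0.0.0/8 (H4) depth=8
  + 97.160.0.0/12 (H2) depth=12
  del 246.27.108.0/24 (clear depth 24)
  ? 35.228.0.4  path d0:H4→d1:-→d2:-→d3:-→d4:-→d5:-→d6:-→d7:-→d8:-→d9:-→d10:-→d11:-→d12:-→d13:-→d14:-→d15:H2→d16:-  best=H2

== LOOKUPS ==
["H4","H4","H1","H4","H4","H2"]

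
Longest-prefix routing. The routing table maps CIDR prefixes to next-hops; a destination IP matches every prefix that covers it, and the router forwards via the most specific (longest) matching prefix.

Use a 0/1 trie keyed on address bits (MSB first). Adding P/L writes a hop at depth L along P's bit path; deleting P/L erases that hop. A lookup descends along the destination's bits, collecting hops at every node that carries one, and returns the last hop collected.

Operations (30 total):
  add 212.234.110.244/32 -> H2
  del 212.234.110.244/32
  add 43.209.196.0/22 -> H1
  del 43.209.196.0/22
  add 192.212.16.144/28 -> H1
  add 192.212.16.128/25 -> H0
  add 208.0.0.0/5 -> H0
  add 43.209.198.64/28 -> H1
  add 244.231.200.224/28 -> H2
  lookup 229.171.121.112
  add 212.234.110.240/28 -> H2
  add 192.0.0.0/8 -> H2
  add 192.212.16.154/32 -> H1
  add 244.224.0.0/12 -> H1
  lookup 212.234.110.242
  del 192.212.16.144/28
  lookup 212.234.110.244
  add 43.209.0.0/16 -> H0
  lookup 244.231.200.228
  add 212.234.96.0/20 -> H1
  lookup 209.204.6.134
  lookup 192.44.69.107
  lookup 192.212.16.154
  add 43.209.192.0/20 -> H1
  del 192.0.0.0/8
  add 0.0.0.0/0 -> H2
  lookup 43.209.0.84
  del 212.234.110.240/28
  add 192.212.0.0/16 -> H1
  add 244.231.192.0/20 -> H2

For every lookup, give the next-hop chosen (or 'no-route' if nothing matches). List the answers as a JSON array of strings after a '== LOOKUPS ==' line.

Trace:
  + 212.234.110.244/32 (H2) depth=32
  del 212.234.110.244/32 (clear depth 32)
  + 43.209.196.0/22 (H1) depth=22
  del 43.209.196.0/22 (clear depth 22)
  + 192.212.16.144/28 (H1) depth=28
  + 192.212.16.128/25 (H0) depth=25
  + 208.0.0.0/5 (H0) depth=5
  + 43.209.198.64/28 (H1) depth=28
  + 244.231.200.224/28 (H2) depth=28
  lookup 229.171.121.112: bits 111 walk d0:-→d1:-→d2:-→d3:- -> no-route
  + 212.234.110.240/28 (H2) depth=28
  + 192.0.0.0/8 (H2) depth=8
  + 192.212.16.154/32 (H1) depth=32
  + 244.224.0.0/12 (H1) depth=12
  lookup 212.234.110.242: bits 11010100111010100110111011110 walk d0:-→d1:-→d2:-→d3:-→d4:-→d5:H0→d6:-→d7:-→d8:-→d9:-→d10:-→d11:-→d12:-→d13:-→d14:-→d15:-→d16:-→d17:-→d18:-→d19:-→d20:-→d21:-→d22:-→d23:-→d24:-→d25:-→d26:-→d27:-→d28:H2→d29:- -> H2
  del 192.212.16.144/28 (clear depth 28)
  lookup 212.234.110.244: bits 11010100111010100110111011110100 walk d0:-→d1:-→d2:-→d3:-→d4:-→d5:H0→d6:-→d7:-→d8:-→d9:-→d10:-→d11:-→d12:-→d13:-→d14:-→d15:-→d16:-→d17:-→d18:-→d19:-→d20:-→d21:-→d22:-→d23:-→d24:-→d25:-→d26:-→d27:-→d28:H2→d29:-→d30:-→d31:-→d32:- -> H2
  + 43.209.0.0/16 (H0) depth=16
  lookup 244.231.200.228: bits 1111010011100111110010001110 walk d0:-→d1:-→d2:-→d3:-→d4:-→d5:-→d6:-→d7:-→d8:-→d9:-→d10:-→d11:-→d12:H1→d13:-→d14:-→d15:-→d16:-→d17:-→d18:-→d19:-→d20:-→d21:-→d22:-→d23:-→d24:-→d25:-→d26:-→d27:-→d28:H2 -> H2
  + 212.234.96.0/20 (H1) depth=20
  lookup 209.204.6.134: bits 11010 walk d0:-→d1:-→d2:-→d3:-→d4:-→d5:H0 -> H0
  lookup 192.44.69.107: bits 11000000 walk d0:-→d1:-→d2:-→d3:-→d4:-→d5:-→d6:-→d7:-→d8:H2 -> H2
  lookup 192.212.16.154: bits 11000000110101000001000010011010 walk d0:-→d1:-→d2:-→d3:-→d4:-→d5:-→d6:-→d7:-→d8:H2→d9:-→d10:-→d11:-→d12:-→d13:-→d14:-→d15:-→d16:-→d17:-→d18:-→d19:-→d20:-→d21:-→d22:-→d23:-→d24:-→d25:H0→d26:-→d27:-→d28:-→d29:-→d30:-→d31:-→d32:H1 -> H1
  + 43.209.192.0/20 (H1) depth=20
  del 192.0.0.0/8 (clear depth 8)
  + 0.0.0.0/0 (H2) depth=0
  lookup 43.209.0.84: bits 0010101111010001 walk d0:H2→d1:-→d2:-→d3:-→d4:-→d5:-→d6:-→d7:-→d8:-→d9:-→d10:-→d11:-→d12:-→d13:-→d14:-→d15:-→d16:H0 -> H0
  del 212.234.110.240/28 (clear depth 28)
  + 192.212.0.0/16 (H1) depth=16
  + 244.231.192.0/20 (H2) depth=20

== LOOKUPS ==
["no-route","H2","H2","H2","H0","H2","H1","H0"]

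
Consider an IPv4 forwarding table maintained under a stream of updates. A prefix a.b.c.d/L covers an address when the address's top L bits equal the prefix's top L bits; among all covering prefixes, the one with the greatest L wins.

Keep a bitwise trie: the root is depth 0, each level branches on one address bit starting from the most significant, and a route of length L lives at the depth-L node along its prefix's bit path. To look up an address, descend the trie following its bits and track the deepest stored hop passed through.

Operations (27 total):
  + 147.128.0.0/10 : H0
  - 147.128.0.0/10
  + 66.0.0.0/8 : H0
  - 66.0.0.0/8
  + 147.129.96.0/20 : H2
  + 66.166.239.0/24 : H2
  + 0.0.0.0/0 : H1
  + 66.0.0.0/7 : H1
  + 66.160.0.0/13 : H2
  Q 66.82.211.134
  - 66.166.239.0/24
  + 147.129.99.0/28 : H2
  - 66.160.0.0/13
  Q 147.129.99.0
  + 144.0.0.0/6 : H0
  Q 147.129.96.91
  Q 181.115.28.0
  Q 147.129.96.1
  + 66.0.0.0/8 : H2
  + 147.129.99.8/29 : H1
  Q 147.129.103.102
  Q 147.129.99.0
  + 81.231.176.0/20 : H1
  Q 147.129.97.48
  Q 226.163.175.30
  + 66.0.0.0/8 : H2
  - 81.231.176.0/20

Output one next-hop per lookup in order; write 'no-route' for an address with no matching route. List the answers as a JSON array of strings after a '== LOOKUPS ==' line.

Trace:
  + 147.128.0.0/10 (H0) depth=10
  del 147.128.0.0/10 (clear depth 10)
  + 66.0.0.0/8 (H0) depth=8
  del 66.0.0.0/8 (clear depth 8)
  + 147.129.96.0/20 (H2) depth=20
  + 66.166.239.0/24 (H2) depth=24
  + 0.0.0.0/0 (H1) depth=0
  + 66.0.0.0/7 (H1) depth=7
  + 66.160.0.0/13 (H2) depth=13
  lookup 66.82.211.134: bits 01000010 walk d0:H1→d1:-→d2:-→d3:-→d4:-→d5:-→d6:-→d7:H1→d8:- -> H1
  del 66.166.239.0/24 (clear depth 24)
  + 147.129.99.0/28 (H2) depth=28
  del 66.160.0.0/13 (clear depth 13)
  lookup 147.129.99.0: bits 1001001110000001011000110000 walk d0:H1→d1:-→d2:-→d3:-→d4:-→d5:-→d6:-→d7:-→d8:-→d9:-→d10:-→d11:-→d12:-→d13:-→d14:-→d15:-→d16:-→d17:-→d18:-→d19:-→d20:H2→d21:-→d22:-→d23:-→d24:-→d25:-→d26:-→d27:-→d28:H2 -> H2
  + 144.0.0.0/6 (H0) depth=6
  lookup 147.129.96.91: bits 1001001110000001011000 walk d0:H1→d1:-→d2:-→d3:-→d4:-→d5:-→d6:H0→d7:-→d8:-→d9:-→d10:-→d11:-→d12:-→d13:-→d14:-→d15:-→d16:-→d17:-→d18:-→d19:-→d20:H2→d21:-→d22:- -> H2
  lookup 181.115.28.0: bits 10 walk d0:H1→d1:-→d2:- -> H1
  lookup 147.129.96.1: bits 1001001110000001011000 walk d0:H1→d1:-→d2:-→d3:-→d4:-→d5:-→d6:H0→d7:-→d8:-→d9:-→d10:-→d11:-→d12:-→d13:-→d14:-→d15:-→d16:-→d17:-→d18:-→d19:-→d20:H2→d21:-→d22:- -> H2
  + 66.0.0.0/8 (H2) depth=8
  + 147.129.99.8/29 (H1) depth=29
  lookup 147.129.103.102: bits 100100111000000101100 walk d0:H1→d1:-→d2:-→d3:-→d4:-→d5:-→d6:H0→d7:-→d8:-→d9:-→d10:-→d11:-→d12:-→d13:-→d14:-→d15:-→d16:-→d17:-→d18:-→d19:-→d20:H2→d21:- -> H2
  lookup 147.129.99.0: bits 1001001110000001011000110000 walk d0:H1→d1:-→d2:-→d3:-→d4:-→d5:-→d6:H0→d7:-→d8:-→d9:-→d10:-→d11:-→d12:-→d13:-→d14:-→d15:-→d16:-→d17:-→d18:-→d19:-→d20:H2→d21:-→d22:-→d23:-→d24:-→d25:-→d26:-→d27:-→d28:H2 -> H2
  + 81.231.176.0/20 (H1) depth=20
  lookup 147.129.97.48: bits 1001001110000001011000 walk d0:H1→d1:-→d2:-→d3:-→d4:-→d5:-→d6:H0→d7:-→d8:-→d9:-→d10:-→d11:-→d12:-→d13:-→d14:-→d15:-→d16:-→d17:-→d18:-→d19:-→d20:H2→d21:-→d22:- -> H2
  lookup 226.163.175.30: bits 1 walk d0:H1→d1:- -> H1
  + 66.0.0.0/8 (H2) depth=8
  del 81.231.176.0/20 (clear depth 20)

== LOOKUPS ==
["H1","H2","H2","H1","H2","H2","H2","H2","H1"]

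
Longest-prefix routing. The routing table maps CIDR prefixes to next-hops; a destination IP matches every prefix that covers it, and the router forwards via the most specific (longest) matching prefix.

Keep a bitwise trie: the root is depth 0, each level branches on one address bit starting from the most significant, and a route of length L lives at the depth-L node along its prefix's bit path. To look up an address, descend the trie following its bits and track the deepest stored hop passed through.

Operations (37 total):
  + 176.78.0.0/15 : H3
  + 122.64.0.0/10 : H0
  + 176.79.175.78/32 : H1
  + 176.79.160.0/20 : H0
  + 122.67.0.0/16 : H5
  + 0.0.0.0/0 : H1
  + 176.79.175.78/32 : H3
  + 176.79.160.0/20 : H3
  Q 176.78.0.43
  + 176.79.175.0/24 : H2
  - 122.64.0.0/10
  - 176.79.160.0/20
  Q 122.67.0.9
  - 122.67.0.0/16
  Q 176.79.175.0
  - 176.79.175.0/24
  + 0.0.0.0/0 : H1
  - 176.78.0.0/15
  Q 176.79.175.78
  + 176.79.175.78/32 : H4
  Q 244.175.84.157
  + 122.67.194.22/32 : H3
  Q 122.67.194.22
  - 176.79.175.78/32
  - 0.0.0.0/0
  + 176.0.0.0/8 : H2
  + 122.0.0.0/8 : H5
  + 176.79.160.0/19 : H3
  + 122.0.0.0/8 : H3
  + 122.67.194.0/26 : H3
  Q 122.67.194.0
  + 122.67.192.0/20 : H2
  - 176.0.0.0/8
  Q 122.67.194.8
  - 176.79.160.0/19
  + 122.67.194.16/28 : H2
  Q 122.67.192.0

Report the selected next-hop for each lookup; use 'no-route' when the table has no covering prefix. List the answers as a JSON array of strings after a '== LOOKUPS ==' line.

Apply in order:
  + 176.78.0.0/15 (H3) depth=15
  + 122.64.0.0/10 (H0) depth=10
  + 176.79.175.78/32 (H1) depth=32
  + 176.79.160.0/20 (H0) depth=20
  + 122.67.0.0/16 (H5) depth=16
  + 0.0.0.0/0 (H1) depth=0
  + 176.79.175.78/32 (H3) depth=32
  + 176.79.160.0/20 (H3) depth=20
  lookup 176.78.0.43: bits 101100000100111 walk d0:H1→d1:-→d2:-→d3:-→d4:-→d5:-→d6:-→d7:-→d8:-→d9:-→d10:-→d11:-→d12:-→d13:-→d14:-→d15:H3 -> H3
  + 176.79.175.0/24 (H2) depth=24
  del 122.64.0.0/10 (clear depth 10)
  del 176.79.160.0/20 (clear depth 20)
  lookup 122.67.0.9: bits 0111101001000011 walk d0:H1→d1:-→d2:-→d3:-→d4:-→d5:-→d6:-→d7:-→d8:-→d9:-→d10:-→d11:-→d12:-→d13:-→d14:-→d15:-→d16:H5 -> H5
  del 122.67.0.0/16 (clear depth 16)
  lookup 176.79.175.0: bits 1011000001001111101011110 walk d0:H1→d1:-→d2:-→d3:-→d4:-→d5:-→d6:-→d7:-→d8:-→d9:-→d10:-→d11:-→d12:-→d13:-→d14:-→d15:H3→d16:-→d17:-→d18:-→d19:-→d20:-→d21:-→d22:-→d23:-→d24:H2→d25:- -> H2
  del 176.79.175.0/24 (clear depth 24)
  + 0.0.0.0/0 (H1) depth=0
  del 176.78.0.0/15 (clear depth 15)
  lookup 176.79.175.78: bits 10110000010011111010111101001110 walk d0:H1→d1:-→d2:-→d3:-→d4:-→d5:-→d6:-→d7:-→d8:-→d9:-→d10:-→d11:-→d12:-→d13:-→d14:-→d15:-→d16:-→d17:-→d18:-→d19:-→d20:-→d21:-→d22:-→d23:-→d24:-→d25:-→d26:-→d27:-→d28:-→d29:-→d30:-→d31:-→d32:H3 -> H3
  + 176.79.175.78/32 (H4) depth=32
  lookup 244.175.84.157: bits 1 walk d0:H1→d1:- -> H1
  + 122.67.194.22/32 (H3) depth=32
  lookup 122.67.194.22: bits 01111010010000111100001000010110 walk d0:H1→d1:-→d2:-→d3:-→d4:-→d5:-→d6:-→d7:-→d8:-→d9:-→d10:-→d11:-→d12:-→d13:-→d14:-→d15:-→d16:-→d17:-→d18:-→d19:-→d20:-→d21:-→d22:-→d23:-→d24:-→d25:-→d26:-→d27:-→d28:-→d29:-→d30:-→d31:-→d32:H3 -> H3
  del 176.79.175.78/32 (clear depth 32)
  del 0.0.0.0/0 (clear depth 0)
  + 176.0.0.0/8 (H2) depth=8
  + 122.0.0.0/8 (H5) depth=8
  + 176.79.160.0/19 (H3) depth=19
  + 122.0.0.0/8 (H3) depth=8
  + 122.67.194.0/26 (H3) depth=26
  lookup 122.67.194.0: bits 011110100100001111000010000 walk d0:-→d1:-→d2:-→d3:-→d4:-→d5:-→d6:-→d7:-→d8:H3→d9:-→d10:-→d11:-→d12:-→d13:-→d14:-→d15:-→d16:-→d17:-→d18:-→d19:-→d20:-→d21:-→d22:-→d23:-→d24:-→d25:-→d26:H3→d27:- -> H3
  + 122.67.192.0/20 (H2) depth=20
  del 176.0.0.0/8 (clear depth 8)
  lookup 122.67.194.8: bits 011110100100001111000010000 walk d0:-→d1:-→d2:-→d3:-→d4:-→d5:-→d6:-→d7:-→d8:H3→d9:-→d10:-→d11:-→d12:-→d13:-→d14:-→d15:-→d16:-→d17:-→d18:-→d19:-→d20:H2→d21:-→d22:-→d23:-→d24:-→d25:-→d26:H3→d27:- -> H3
  del 176.79.160.0/19 (clear depth 19)
  + 122.67.194.16/28 (H2) depth=28
  lookup 122.67.192.0: bits 0111101001000011110000 walk d0:-→d1:-→d2:-→d3:-→d4:-→d5:-→d6:-→d7:-→d8:H3→d9:-→d10:-→d11:-→d12:-→d13:-→d14:-→d15:-→d16:-→d17:-→d18:-→d19:-→d20:H2→d21:-→d22:- -> H2

== LOOKUPS ==
["H3","H5","H2","H3","H1","H3","H3","H3","H2"]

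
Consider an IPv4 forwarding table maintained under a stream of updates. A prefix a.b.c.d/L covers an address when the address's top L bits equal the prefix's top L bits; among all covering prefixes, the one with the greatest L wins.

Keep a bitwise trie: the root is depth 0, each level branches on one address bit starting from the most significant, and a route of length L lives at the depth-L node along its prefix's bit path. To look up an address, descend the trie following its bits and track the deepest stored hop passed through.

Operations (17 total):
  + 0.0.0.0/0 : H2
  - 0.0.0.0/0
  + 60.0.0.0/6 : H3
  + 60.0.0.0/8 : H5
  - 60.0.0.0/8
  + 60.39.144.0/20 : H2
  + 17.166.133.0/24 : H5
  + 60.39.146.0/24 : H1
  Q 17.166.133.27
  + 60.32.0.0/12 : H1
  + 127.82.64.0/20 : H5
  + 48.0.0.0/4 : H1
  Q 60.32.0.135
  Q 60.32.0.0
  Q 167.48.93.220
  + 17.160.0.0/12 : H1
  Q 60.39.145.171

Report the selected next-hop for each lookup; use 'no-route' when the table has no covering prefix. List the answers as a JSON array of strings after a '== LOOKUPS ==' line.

Apply in order:
  + 0.0.0.0/0 (H2) depth=0
  del 0.0.0.0/0 (clear depth 0)
  + 60.0.0.0/6 (H3) depth=6
  + 60.0.0.0/8 (H5) depth=8
  del 60.0.0.0/8 (clear depth 8)
  + 60.39.144.0/20 (H2) depth=20
  + 17.166.133.0/24 (H5) depth=24
  + 60.39.146.0/24 (H1) depth=24
  ? 17.166.133.27  path d0:-→d1:-→d2:-→d3:-→d4:-→d5:-→d6:-→d7:-→d8:-→d9:-→d10:-→d11:-→d12:-→d13:-→d14:-→d15:-→d16:-→d17:-→d18:-→d19:-→d20:-→d21:-→d22:-→d23:-→d24:H5  best=H5
  + 60.32.0.0/12 (H1) depth=12
  + 127.82.64.0/20 (H5) depth=20
  + 48.0.0.0/4 (H1) depth=4
  ? 60.32.0.135  path d0:-→d1:-→d2:-→d3:-→d4:H1→d5:-→d6:H3→d7:-→d8:-→d9:-→d10:-→d11:-→d12:H1→d13:-  best=H1
  ? 60.32.0.0  path d0:-→d1:-→d2:-→d3:-→d4:H1→d5:-→d6:H3→d7:-→d8:-→d9:-→d10:-→d11:-→d12:H1→d13:-  best=H1
  ? 167.48.93.220  path d0:-  best=no-route
  + 17.160.0.0/12 (H1) depth=12
  ? 60.39.145.171  path d0:-→d1:-→d2:-→d3:-→d4:H1→d5:-→d6:H3→d7:-→d8:-→d9:-→d10:-→d11:-→d12:H1→d13:-→d14:-→d15:-→d16:-→d17:-→d18:-→d19:-→d20:H2→d21:-→d22:-  best=H2

== LOOKUPS ==
["H5","H1","H1","no-route","H2"]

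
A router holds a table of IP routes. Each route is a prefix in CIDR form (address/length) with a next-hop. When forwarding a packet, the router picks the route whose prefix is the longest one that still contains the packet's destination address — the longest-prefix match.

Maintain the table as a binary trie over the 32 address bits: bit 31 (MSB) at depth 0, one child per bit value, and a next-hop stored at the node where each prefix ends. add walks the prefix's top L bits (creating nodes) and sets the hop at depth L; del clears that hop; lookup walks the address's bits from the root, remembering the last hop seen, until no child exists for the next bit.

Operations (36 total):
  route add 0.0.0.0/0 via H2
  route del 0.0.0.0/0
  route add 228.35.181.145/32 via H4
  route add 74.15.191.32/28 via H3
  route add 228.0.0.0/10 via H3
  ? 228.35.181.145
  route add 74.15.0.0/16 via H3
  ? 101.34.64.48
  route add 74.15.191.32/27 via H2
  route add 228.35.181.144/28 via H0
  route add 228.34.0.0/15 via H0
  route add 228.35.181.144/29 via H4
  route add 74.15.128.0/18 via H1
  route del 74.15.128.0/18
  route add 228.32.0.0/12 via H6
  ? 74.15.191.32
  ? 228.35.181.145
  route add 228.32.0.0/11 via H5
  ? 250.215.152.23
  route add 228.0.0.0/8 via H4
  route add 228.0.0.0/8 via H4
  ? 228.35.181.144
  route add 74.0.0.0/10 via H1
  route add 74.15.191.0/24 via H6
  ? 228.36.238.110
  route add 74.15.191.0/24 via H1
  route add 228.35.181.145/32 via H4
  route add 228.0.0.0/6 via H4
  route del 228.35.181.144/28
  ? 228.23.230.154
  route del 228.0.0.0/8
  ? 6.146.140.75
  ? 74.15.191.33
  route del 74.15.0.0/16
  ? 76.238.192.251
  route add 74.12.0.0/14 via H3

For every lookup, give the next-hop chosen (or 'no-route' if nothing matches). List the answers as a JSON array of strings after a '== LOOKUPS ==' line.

Process each operation:
  + 0.0.0.0/0 (H2) depth=0
  - 0.0.0.0/0 clear@0
  + 228.35.181.145/32 (H4) depth=32
  + 74.15.191.32/28 (H3) depth=28
  + 228.0.0.0/10 (H3) depth=10
  Q 228.35.181.145: descend 11100100001000111011010110010001 ; hops seen [H3,H4] ; pick H4
  + 74.15.0.0/16 (H3) depth=16
  Q 101.34.64.48: descend 01 ; hops seen [∅] ; pick no-route
  + 74.15.191.32/27 (H2) depth=27
  + 228.35.181.144/28 (H0) depth=28
  + 228.34.0.0/15 (H0) depth=15
  + 228.35.181.144/29 (H4) depth=29
  + 74.15.128.0/18 (H1) depth=18
  - 74.15.128.0/18 clear@18
  + 228.32.0.0/12 (H6) depth=12
  Q 74.15.191.32: descend 0100101000001111101111110010 ; hops seen [H3,H2,H3] ; pick H3
  Q 228.35.181.145: descend 11100100001000111011010110010001 ; hops seen [H3,H6,H0,H0,H4,H4] ; pick H4
  + 228.32.0.0/11 (H5) depth=11
  Q 250.215.152.23: descend 111 ; hops seen [∅] ; pick no-route
  + 228.0.0.0/8 (H4) depth=8
  + 228.0.0.0/8 (H4) depth=8
  Q 228.35.181.144: descend 1110010000100011101101011001000 ; hops seen [H4,H3,H5,H6,H0,H0,H4] ; pick H4
  + 74.0.0.0/10 (H1) depth=10
  + 74.15.191.0/24 (H6) depth=24
  Q 228.36.238.110: descend 1110010000100 ; hops seen [H4,H3,H5,H6] ; pick H6
  + 74.15.191.0/24 (H1) depth=24
  + 228.35.181.145/32 (H4) depth=32
  + 228.0.0.0/6 (H4) depth=6
  - 228.35.181.144/28 clear@28
  Q 228.23.230.154: descend 1110010000 ; hops seen [H4,H4,H3] ; pick H3
  - 228.0.0.0/8 clear@8
  Q 6.146.140.75: descend 0 ; hops seen [∅] ; pick no-route
  Q 74.15.191.33: descend 0100101000001111101111110010 ; hops seen [H1,H3,H1,H2,H3] ; pick H3
  - 74.15.0.0/16 clear@16
  Q 76.238.192.251: descend 01001 ; hops seen [∅] ; pick no-route
  + 74.12.0.0/14 (H3) depth=14

== LOOKUPS ==
["H4","no-route","H3","H4","no-route","H4","H6","H3","no-route","H3","no-route"]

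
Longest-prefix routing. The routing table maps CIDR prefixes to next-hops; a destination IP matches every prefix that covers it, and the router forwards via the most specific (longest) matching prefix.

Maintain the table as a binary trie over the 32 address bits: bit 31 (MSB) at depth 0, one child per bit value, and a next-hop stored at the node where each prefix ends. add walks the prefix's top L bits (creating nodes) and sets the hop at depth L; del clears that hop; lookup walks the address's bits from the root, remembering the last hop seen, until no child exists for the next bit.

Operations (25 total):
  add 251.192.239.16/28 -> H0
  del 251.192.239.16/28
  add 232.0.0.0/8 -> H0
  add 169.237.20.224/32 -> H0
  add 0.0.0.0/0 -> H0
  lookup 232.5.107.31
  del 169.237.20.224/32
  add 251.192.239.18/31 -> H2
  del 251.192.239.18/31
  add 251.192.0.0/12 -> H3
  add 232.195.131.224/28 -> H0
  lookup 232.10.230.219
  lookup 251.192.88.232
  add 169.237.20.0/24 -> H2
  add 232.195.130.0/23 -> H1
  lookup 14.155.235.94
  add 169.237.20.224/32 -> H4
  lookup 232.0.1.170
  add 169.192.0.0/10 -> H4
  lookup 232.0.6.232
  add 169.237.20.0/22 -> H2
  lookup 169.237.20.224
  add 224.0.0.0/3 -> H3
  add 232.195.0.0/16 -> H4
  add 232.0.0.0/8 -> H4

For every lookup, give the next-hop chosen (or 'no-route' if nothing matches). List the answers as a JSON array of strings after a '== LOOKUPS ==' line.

Trace:
  + 251.192.239.16/28 (H0) depth=28
  del 251.192.239.16/28 (clear depth 28)
  + 232.0.0.0/8 (H0) depth=8
  + 169.237.20.224/32 (H0) depth=32
  + 0.0.0.0/0 (H0) depth=0
  lookup 232.5.107.31: bits 11101000 walk d0:H0→d1:-→d2:-→d3:-→d4:-→d5:-→d6:-→d7:-→d8:H0 -> H0
  del 169.237.20.224/32 (clear depth 32)
  + 251.192.239.18/31 (H2) depth=31
  del 251.192.239.18/31 (clear depth 31)
  + 251.192.0.0/12 (H3) depth=12
  + 232.195.131.224/28 (H0) depth=28
  lookup 232.10.230.219: bits 11101000 walk d0:H0→d1:-→d2:-→d3:-→d4:-→d5:-→d6:-→d7:-→d8:H0 -> H0
  lookup 251.192.88.232: bits 1111101111000000 walk d0:H0→d1:-→d2:-→d3:-→d4:-→d5:-→d6:-→d7:-→d8:-→d9:-→d10:-→d11:-→d12:H3→d13:-→d14:-→d15:-→d16:- -> H3
  + 169.237.20.0/24 (H2) depth=24
  + 232.195.130.0/23 (H1) depth=23
  lookup 14.155.235.94: bits ε walk d0:H0 -> H0
  + 169.237.20.224/32 (H4) depth=32
  lookup 232.0.1.170: bits 11101000 walk d0:H0→d1:-→d2:-→d3:-→d4:-→d5:-→d6:-→d7:-→d8:H0 -> H0
  + 169.192.0.0/10 (H4) depth=10
  lookup 232.0.6.232: bits 11101000 walk d0:H0→d1:-→d2:-→d3:-→d4:-→d5:-→d6:-→d7:-→d8:H0 -> H0
  + 169.237.20.0/22 (H2) depth=22
  lookup 169.237.20.224: bits 10101001111011010001010011100000 walk d0:H0→d1:-→d2:-→d3:-→d4:-→d5:-→d6:-→d7:-→d8:-→d9:-→d10:H4→d11:-→d12:-→d13:-→d14:-→d15:-→d16:-→d17:-→d18:-→d19:-→d20:-→d21:-→d22:H2→d23:-→d24:H2→d25:-→d26:-→d27:-→d28:-→d29:-→d30:-→d31:-→d32:H4 -> H4
  + 224.0.0.0/3 (H3) depth=3
  + 232.195.0.0/16 (H4) depth=16
  + 232.0.0.0/8 (H4) depth=8

== LOOKUPS ==
["H0","H0","H3","H0","H0","H0","H4"]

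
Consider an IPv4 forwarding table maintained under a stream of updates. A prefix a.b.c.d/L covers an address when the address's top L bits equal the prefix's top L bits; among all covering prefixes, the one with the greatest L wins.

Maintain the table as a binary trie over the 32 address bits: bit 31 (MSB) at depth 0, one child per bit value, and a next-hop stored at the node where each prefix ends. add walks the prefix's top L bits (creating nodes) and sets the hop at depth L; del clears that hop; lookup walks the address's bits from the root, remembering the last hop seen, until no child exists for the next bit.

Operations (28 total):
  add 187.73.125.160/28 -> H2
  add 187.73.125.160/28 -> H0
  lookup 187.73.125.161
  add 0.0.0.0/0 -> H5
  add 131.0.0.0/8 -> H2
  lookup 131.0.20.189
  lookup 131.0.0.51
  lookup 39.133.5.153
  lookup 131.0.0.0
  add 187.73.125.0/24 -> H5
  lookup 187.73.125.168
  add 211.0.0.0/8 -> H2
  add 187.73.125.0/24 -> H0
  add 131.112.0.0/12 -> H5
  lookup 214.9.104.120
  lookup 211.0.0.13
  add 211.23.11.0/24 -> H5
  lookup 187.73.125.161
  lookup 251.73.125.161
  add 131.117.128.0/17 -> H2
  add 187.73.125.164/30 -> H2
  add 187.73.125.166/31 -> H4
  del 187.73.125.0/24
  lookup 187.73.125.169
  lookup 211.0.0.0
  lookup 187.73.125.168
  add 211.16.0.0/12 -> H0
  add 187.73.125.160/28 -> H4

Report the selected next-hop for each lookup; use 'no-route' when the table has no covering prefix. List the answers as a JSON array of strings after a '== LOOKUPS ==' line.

Apply in order:
  + 187.73.125.160/28 (H2) depth=28
  + 187.73.125.160/28 (H0) depth=28
  lookup 187.73.125.161: bits 1011101101001001011111011010 walk d0:-→d1:-→d2:-→d3:-→d4:-→d5:-→d6:-→d7:-→d8:-→d9:-→d10:-→d11:-→d12:-→d13:-→d14:-→d15:-→d16:-→d17:-→d18:-→d19:-→d20:-→d21:-→d22:-→d23:-→d24:-→d25:-→d26:-→d27:-→d28:H0 -> H0
  + 0.0.0.0/0 (H5) depth=0
  + 131.0.0.0/8 (H2) depth=8
  lookup 131.0.20.189: bits 10000011 walk d0:H5→d1:-→d2:-→d3:-→d4:-→d5:-→d6:-→d7:-→d8:H2 -> H2
  lookup 131.0.0.51: bits 10000011 walk d0:H5→d1:-→d2:-→d3:-→d4:-→d5:-→d6:-→d7:-→d8:H2 -> H2
  lookup 39.133.5.153: bits ε walk d0:H5 -> H5
  lookup 131.0.0.0: bits 10000011 walk d0:H5→d1:-→d2:-→d3:-→d4:-→d5:-→d6:-→d7:-→d8:H2 -> H2
  + 187.73.125.0/24 (H5) depth=24
  lookup 187.73.125.168: bits 1011101101001001011111011010 walk d0:H5→d1:-→d2:-→d3:-→d4:-→d5:-→d6:-→d7:-→d8:-→d9:-→d10:-→d11:-→d12:-→d13:-→d14:-→d15:-→d16:-→d17:-→d18:-→d19:-→d20:-→d21:-→d22:-→d23:-→d24:H5→d25:-→d26:-→d27:-→d28:H0 -> H0
  + 211.0.0.0/8 (H2) depth=8
  + 187.73.125.0/24 (H0) depth=24
  + 131.112.0.0/12 (H5) depth=12
  lookup 214.9.104.120: bits 11010 walk d0:H5→d1:-→d2:-→d3:-→d4:-→d5:- -> H5
  lookup 211.0.0.13: bits 11010011 walk d0:H5→d1:-→d2:-→d3:-→d4:-→d5:-→d6:-→d7:-→d8:H2 -> H2
  + 211.23.11.0/24 (H5) depth=24
  lookup 187.73.125.161: bits 1011101101001001011111011010 walk d0:H5→d1:-→d2:-→d3:-→d4:-→d5:-→d6:-→d7:-→d8:-→d9:-→d10:-→d11:-→d12:-→d13:-→d14:-→d15:-→d16:-→d17:-→d18:-→d19:-→d20:-→d21:-→d22:-→d23:-→d24:H0→d25:-→d26:-→d27:-→d28:H0 -> H0
  lookup 251.73.125.161: bits 11 walk d0:H5→d1:-→d2:- -> H5
  + 131.117.128.0/17 (H2) depth=17
  + 187.73.125.164/30 (H2) depth=30
  + 187.73.125.166/31 (H4) depth=31
  - 187.73.125.0/24 clear@24
  lookup 187.73.125.169: bits 1011101101001001011111011010 walk d0:H5→d1:-→d2:-→d3:-→d4:-→d5:-→d6:-→d7:-→d8:-→d9:-→d10:-→d11:-→d12:-→d13:-→d14:-→d15:-→d16:-→d17:-→d18:-→d19:-→d20:-→d21:-→d22:-→d23:-→d24:-→d25:-→d26:-→d27:-→d28:H0 -> H0
  lookup 211.0.0.0: bits 11010011000 walk d0:H5→d1:-→d2:-→d3:-→d4:-→d5:-→d6:-→d7:-→d8:H2→d9:-→d10:-→d11:- -> H2
  lookup 187.73.125.168: bits 1011101101001001011111011010 walk d0:H5→d1:-→d2:-→d3:-→d4:-→d5:-→d6:-→d7:-→d8:-→d9:-→d10:-→d11:-→d12:-→d13:-→d14:-→d15:-→d16:-→d17:-→d18:-→d19:-→d20:-→d21:-→d22:-→d23:-→d24:-→d25:-→d26:-→d27:-→d28:H0 -> H0
  + 211.16.0.0/12 (H0) depth=12
  + 187.73.125.160/28 (H4) depth=28

== LOOKUPS ==
["H0","H2","H2","H5","H2","H0","H5","H2","H0","H5","H0","H2","H0"]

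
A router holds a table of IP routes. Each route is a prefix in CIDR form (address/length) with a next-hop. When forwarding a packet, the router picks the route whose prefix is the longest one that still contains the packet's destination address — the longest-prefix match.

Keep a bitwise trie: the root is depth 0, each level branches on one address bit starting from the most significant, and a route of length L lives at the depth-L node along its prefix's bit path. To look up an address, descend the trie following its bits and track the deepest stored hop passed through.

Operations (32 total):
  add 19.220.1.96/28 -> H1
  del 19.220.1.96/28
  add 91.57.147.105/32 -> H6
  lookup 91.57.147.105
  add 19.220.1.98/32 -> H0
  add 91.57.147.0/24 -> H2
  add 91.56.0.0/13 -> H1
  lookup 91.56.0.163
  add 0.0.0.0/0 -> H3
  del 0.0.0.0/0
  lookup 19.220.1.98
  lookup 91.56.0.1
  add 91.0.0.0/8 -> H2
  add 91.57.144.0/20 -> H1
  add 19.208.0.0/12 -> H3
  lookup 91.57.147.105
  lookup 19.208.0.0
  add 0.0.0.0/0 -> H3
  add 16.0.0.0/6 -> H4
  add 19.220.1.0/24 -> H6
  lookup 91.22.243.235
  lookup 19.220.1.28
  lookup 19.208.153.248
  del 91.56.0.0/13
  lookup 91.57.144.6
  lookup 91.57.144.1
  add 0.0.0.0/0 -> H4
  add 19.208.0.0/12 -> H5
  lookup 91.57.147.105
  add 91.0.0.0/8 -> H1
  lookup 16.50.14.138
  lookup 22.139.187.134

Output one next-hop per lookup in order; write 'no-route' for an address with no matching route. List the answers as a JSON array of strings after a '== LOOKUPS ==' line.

Trace:
  + 19.220.1.96/28 (H1) depth=28
  del 19.220.1.96/28 (clear depth 28)
  + 91.57.147.105/32 (H6) depth=32
  Q 91.57.147.105: descend 01011011001110011001001101101001 ; hops seen [H6] ; pick H6
  + 19.220.1.98/32 (H0) depth=32
  + 91.57.147.0/24 (H2) depth=24
  + 91.56.0.0/13 (H1) depth=13
  Q 91.56.0.163: descend 010110110011100 ; hops seen [H1] ; pick H1
  + 0.0.0.0/0 (H3) depth=0
  del 0.0.0.0/0 (clear depth 0)
  Q 19.220.1.98: descend 00010011110111000000000101100010 ; hops seen [H0] ; pick H0
  Q 91.56.0.1: descend 010110110011100 ; hops seen [H1] ; pick H1
  + 91.0.0.0/8 (H2) depth=8
  + 91.57.144.0/20 (H1) depth=20
  + 19.208.0.0/12 (H3) depth=12
  Q 91.57.147.105: descend 01011011001110011001001101101001 ; hops seen [H2,H1,H1,H2,H6] ; pick H6
  Q 19.208.0.0: descend 000100111101 ; hops seen [H3] ; pick H3
  + 0.0.0.0/0 (H3) depth=0
  + 16.0.0.0/6 (H4) depth=6
  + 19.220.1.0/24 (H6) depth=24
  Q 91.22.243.235: descend 0101101100 ; hops seen [H3,H2] ; pick H2
  Q 19.220.1.28: descend 0001001111011100000000010 ; hops seen [H3,H4,H3,H6] ; pick H6
  Q 19.208.153.248: descend 000100111101 ; hops seen [H3,H4,H3] ; pick H3
  del 91.56.0.0/13 (clear depth 13)
  Q 91.57.144.6: descend 0101101100111001100100 ; hops seen [H3,H2,H1] ; pick H1
  Q 91.57.144.1: descend 0101101100111001100100 ; hops seen [H3,H2,H1] ; pick H1
  + 0.0.0.0/0 (H4) depth=0
  + 19.208.0.0/12 (H5) depth=12
  Q 91.57.147.105: descend 01011011001110011001001101101001 ; hops seen [H4,H2,H1,H2,H6] ; pick H6
  + 91.0.0.0/8 (H1) depth=8
  Q 16.50.14.138: descend 000100 ; hops seen [H4,H4] ; pick H4
  Q 22.139.187.134: descend 00010 ; hops seen [H4] ; pick H4

== LOOKUPS ==
["H6","H1","H0","H1","H6","H3","H2","H6","H3","H1","H1","H6","H4","H4"]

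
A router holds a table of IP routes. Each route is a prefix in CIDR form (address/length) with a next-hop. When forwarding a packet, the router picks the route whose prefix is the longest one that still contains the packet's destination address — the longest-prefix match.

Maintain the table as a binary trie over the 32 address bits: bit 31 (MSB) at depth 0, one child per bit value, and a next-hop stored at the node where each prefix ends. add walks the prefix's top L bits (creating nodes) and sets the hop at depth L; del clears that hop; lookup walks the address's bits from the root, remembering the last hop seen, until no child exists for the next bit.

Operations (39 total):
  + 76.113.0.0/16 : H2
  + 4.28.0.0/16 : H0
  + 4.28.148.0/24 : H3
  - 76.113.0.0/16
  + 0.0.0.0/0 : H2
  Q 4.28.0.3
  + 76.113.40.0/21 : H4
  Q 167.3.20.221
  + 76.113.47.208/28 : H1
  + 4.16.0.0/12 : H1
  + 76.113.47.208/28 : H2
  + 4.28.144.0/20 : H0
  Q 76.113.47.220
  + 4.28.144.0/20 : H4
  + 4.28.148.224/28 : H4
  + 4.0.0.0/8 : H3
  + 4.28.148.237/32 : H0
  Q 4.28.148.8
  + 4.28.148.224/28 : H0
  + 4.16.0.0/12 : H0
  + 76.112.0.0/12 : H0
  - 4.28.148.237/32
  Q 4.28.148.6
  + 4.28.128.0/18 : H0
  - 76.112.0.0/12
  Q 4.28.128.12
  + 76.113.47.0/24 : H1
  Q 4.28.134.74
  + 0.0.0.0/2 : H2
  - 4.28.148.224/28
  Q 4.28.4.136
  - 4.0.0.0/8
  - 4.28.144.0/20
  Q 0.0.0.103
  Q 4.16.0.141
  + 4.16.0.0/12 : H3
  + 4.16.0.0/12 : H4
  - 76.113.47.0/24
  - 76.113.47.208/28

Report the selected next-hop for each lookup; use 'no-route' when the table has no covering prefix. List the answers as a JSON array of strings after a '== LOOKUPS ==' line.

Trace:
  + 76.113.0.0/16 (H2) depth=16
  + 4.28.0.0/16 (H0) depth=16
  + 4.28.148.0/24 (H3) depth=24
  - 76.113.0.0/16 clear@16
  + 0.0.0.0/0 (H2) depth=0
  ? 4.28.0.3  path d0:H2→d1:-→d2:-→d3:-→d4:-→d5:-→d6:-→d7:-→d8:-→d9:-→d10:-→d11:-→d12:-→d13:-→d14:-→d15:-→d16:H0  best=H0
  + 76.113.40.0/21 (H4) depth=21
  ? 167.3.20.221  path d0:H2  best=H2
  + 76.113.47.208/28 (H1) depth=28
  + 4.16.0.0/12 (H1) depth=12
  + 76.113.47.208/28 (H2) depth=28
  + 4.28.144.0/20 (H0) depth=20
  ? 76.113.47.220  path d0:H2→d1:-→d2:-→d3:-→d4:-→d5:-→d6:-→d7:-→d8:-→d9:-→d10:-→d11:-→d12:-→d13:-→d14:-→d15:-→d16:-→d17:-→d18:-→d19:-→d20:-→d21:H4→d22:-→d23:-→d24:-→d25:-→d26:-→d27:-→d28:H2  best=H2
  + 4.28.144.0/20 (H4) depth=20
  + 4.28.148.224/28 (H4) depth=28
  + 4.0.0.0/8 (H3) depth=8
  + 4.28.148.237/32 (H0) depth=32
  ? 4.28.148.8  path d0:H2→d1:-→d2:-→d3:-→d4:-→d5:-→d6:-→d7:-→d8:H3→d9:-→d10:-→d11:-→d12:H1→d13:-→d14:-→d15:-→d16:H0→d17:-→d18:-→d19:-→d20:H4→d21:-→d22:-→d23:-→d24:H3  best=H3
  + 4.28.148.224/28 (H0) depth=28
  + 4.16.0.0/12 (H0) depth=12
  + 76.112.0.0/12 (H0) depth=12
  - 4.28.148.237/32 clear@32
  ? 4.28.148.6  path d0:H2→d1:-→d2:-→d3:-→d4:-→d5:-→d6:-→d7:-→d8:H3→d9:-→d10:-→d11:-→d12:H0→d13:-→d14:-→d15:-→d16:H0→d17:-→d18:-→d19:-→d20:H4→d21:-→d22:-→d23:-→d24:H3  best=H3
  + 4.28.128.0/18 (H0) depth=18
  - 76.112.0.0/12 clear@12
  ? 4.28.128.12  path d0:H2→d1:-→d2:-→d3:-→d4:-→d5:-→d6:-→d7:-→d8:H3→d9:-→d10:-→d11:-→d12:H0→d13:-→d14:-→d15:-→d16:H0→d17:-→d18:H0→d19:-  best=H0
  + 76.113.47.0/24 (H1) depth=24
  ? 4.28.134.74  path d0:H2→d1:-→d2:-→d3:-→d4:-→d5:-→d6:-→d7:-→d8:H3→d9:-→d10:-→d11:-→d12:H0→d13:-→d14:-→d15:-→d16:H0→d17:-→d18:H0→d19:-  best=H0
  + 0.0.0.0/2 (H2) depth=2
  - 4.28.148.224/28 clear@28
  ? 4.28.4.136  path d0:H2→d1:-→d2:H2→d3:-→d4:-→d5:-→d6:-→d7:-→d8:H3→d9:-→d10:-→d11:-→d12:H0→d13:-→d14:-→d15:-→d16:H0  best=H0
  - 4.0.0.0/8 clear@8
  - 4.28.144.0/20 clear@20
  ? 0.0.0.103  path d0:H2→d1:-→d2:H2→d3:-→d4:-→d5:-  best=H2
  ? 4.16.0.141  path d0:H2→d1:-→d2:H2→d3:-→d4:-→d5:-→d6:-→d7:-→d8:-→d9:-→d10:-→d11:-→d12:H0  best=H0
  + 4.16.0.0/12 (H3) depth=12
  + 4.16.0.0/12 (H4) depth=12
  - 76.113.47.0/24 clear@24
  - 76.113.47.208/28 clear@28

== LOOKUPS ==
["H0","H2","H2","H3","H3","H0","H0","H0","H2","H0"]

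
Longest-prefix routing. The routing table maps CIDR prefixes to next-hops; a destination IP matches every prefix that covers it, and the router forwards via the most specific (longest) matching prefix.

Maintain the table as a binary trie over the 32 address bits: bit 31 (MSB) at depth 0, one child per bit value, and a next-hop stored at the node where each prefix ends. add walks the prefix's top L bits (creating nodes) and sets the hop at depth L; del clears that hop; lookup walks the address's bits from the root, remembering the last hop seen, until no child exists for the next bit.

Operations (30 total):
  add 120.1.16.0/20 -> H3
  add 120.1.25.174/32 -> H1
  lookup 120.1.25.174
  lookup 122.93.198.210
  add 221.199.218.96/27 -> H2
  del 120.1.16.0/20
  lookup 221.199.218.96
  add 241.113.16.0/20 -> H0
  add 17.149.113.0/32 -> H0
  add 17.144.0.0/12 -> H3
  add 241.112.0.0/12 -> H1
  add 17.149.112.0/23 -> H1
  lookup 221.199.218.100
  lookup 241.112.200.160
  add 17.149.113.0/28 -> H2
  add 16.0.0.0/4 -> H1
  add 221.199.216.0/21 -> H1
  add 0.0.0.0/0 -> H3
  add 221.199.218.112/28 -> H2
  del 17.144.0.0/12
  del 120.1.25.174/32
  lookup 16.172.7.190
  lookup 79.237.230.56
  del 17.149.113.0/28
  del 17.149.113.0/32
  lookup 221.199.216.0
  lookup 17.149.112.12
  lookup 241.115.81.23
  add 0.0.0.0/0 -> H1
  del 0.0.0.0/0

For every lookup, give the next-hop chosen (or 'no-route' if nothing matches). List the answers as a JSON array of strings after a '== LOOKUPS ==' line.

Apply in order:
  + 120.1.16.0/20 (H3) depth=20
  + 120.1.25.174/32 (H1) depth=32
  ? 120.1.25.174  path d0:-→d1:-→d2:-→d3:-→d4:-→d5:-→d6:-→d7:-→d8:-→d9:-→d10:-→d11:-→d12:-→d13:-→d14:-→d15:-→d16:-→d17:-→d18:-→d19:-→d20:H3→d21:-→d22:-→d23:-→d24:-→d25:-→d26:-→d27:-→d28:-→d29:-→d30:-→d31:-→d32:H1  best=H1
  ? 122.93.198.210  path d0:-→d1:-→d2:-→d3:-→d4:-→d5:-→d6:-  best=no-route
  + 221.199.218.96/27 (H2) depth=27
  - 120.1.16.0/20 clear@20
  ? 221.199.218.96  path d0:-→d1:-→d2:-→d3:-→d4:-→d5:-→d6:-→d7:-→d8:-→d9:-→d10:-→d11:-→d12:-→d13:-→d14:-→d15:-→d16:-→d17:-→d18:-→d19:-→d20:-→d21:-→d22:-→d23:-→d24:-→d25:-→d26:-→d27:H2  best=H2
  + 241.113.16.0/20 (H0) depth=20
  + 17.149.113.0/32 (H0) depth=32
  + 17.144.0.0/12 (H3) depth=12
  + 241.112.0.0/12 (H1) depth=12
  + 17.149.112.0/23 (H1) depth=23
  ? 221.199.218.100  path d0:-→d1:-→d2:-→d3:-→d4:-→d5:-→d6:-→d7:-→d8:-→d9:-→d10:-→d11:-→d12:-→d13:-→d14:-→d15:-→d16:-→d17:-→d18:-→d19:-→d20:-→d21:-→d22:-→d23:-→d24:-→d25:-→d26:-→d27:H2  best=H2
  ? 241.112.200.160  path d0:-→d1:-→d2:-→d3:-→d4:-→d5:-→d6:-→d7:-→d8:-→d9:-→d10:-→d11:-→d12:H1→d13:-→d14:-→d15:-  best=H1
  + 17.149.113.0/28 (H2) depth=28
  + 16.0.0.0/4 (H1) depth=4
  + 221.199.216.0/21 (H1) depth=21
  + 0.0.0.0/0 (H3) depth=0
  + 221.199.218.112/28 (H2) depth=28
  - 17.144.0.0/12 clear@12
  - 120.1.25.174/32 clear@32
  ? 16.172.7.190  path d0:H3→d1:-→d2:-→d3:-→d4:H1→d5:-→d6:-→d7:-  best=H1
  ? 79.237.230.56  path d0:H3→d1:-→d2:-  best=H3
  - 17.149.113.0/28 clear@28
  - 17.149.113.0/32 clear@32
  ? 221.199.216.0  path d0:H3→d1:-→d2:-→d3:-→d4:-→d5:-→d6:-→d7:-→d8:-→d9:-→d10:-→d11:-→d12:-→d13:-→d14:-→d15:-→d16:-→d17:-→d18:-→d19:-→d20:-→d21:H1→d22:-  best=H1
  ? 17.149.112.12  path d0:H3→d1:-→d2:-→d3:-→d4:H1→d5:-→d6:-→d7:-→d8:-→d9:-→d10:-→d11:-→d12:-→d13:-→d14:-→d15:-→d16:-→d17:-→d18:-→d19:-→d20:-→d21:-→d22:-→d23:H1  best=H1
  ? 241.115.81.23  path d0:H3→d1:-→d2:-→d3:-→d4:-→d5:-→d6:-→d7:-→d8:-→d9:-→d10:-→d11:-→d12:H1→d13:-→d14:-  best=H1
  + 0.0.0.0/0 (H1) depth=0
  - 0.0.0.0/0 clear@0

== LOOKUPS ==
["H1","no-route","H2","H2","H1","H1","H3","H1","H1","H1"]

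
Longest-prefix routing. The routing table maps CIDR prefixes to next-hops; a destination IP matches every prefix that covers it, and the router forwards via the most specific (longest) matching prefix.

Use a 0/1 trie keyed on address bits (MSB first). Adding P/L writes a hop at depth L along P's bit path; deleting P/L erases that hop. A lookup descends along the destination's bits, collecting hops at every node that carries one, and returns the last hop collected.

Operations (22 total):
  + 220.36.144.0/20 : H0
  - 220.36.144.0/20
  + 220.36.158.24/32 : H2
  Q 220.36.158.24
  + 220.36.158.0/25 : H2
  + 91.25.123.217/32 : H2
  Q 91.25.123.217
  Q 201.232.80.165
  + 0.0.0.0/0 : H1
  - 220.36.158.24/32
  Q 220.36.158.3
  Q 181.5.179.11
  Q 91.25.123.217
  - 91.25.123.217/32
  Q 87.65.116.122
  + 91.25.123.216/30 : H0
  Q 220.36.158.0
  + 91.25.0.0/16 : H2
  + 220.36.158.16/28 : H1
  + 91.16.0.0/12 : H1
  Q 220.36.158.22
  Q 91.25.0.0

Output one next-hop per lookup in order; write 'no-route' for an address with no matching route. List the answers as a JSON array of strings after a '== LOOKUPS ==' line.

Apply in order:
  add 220.36.144.0/20 -> H0 at depth 20
  - 220.36.144.0/20 clear@20
  add 220.36.158.24/32 -> H2 at depth 32
  Q 220.36.158.24: descend 11011100001001001001111000011000 ; hops seen [H2] ; pick H2
  add 220.36.158.0/25 -> H2 at depth 25
  add 91.25.123.217/32 -> H2 at depth 32
  Q 91.25.123.217: descend 01011011000110010111101111011001 ; hops seen [H2] ; pick H2
  Q 201.232.80.165: descend 110 ; hops seen [∅] ; pick no-route
  add 0.0.0.0/0 -> H1 at depth 0
  - 220.36.158.24/32 clear@32
  Q 220.36.158.3: descend 110111000010010010011110000 ; hops seen [H1,H2] ; pick H2
  Q 181.5.179.11: descend 1 ; hops seen [H1] ; pick H1
  Q 91.25.123.217: descend 01011011000110010111101111011001 ; hops seen [H1,H2] ; pick H2
  - 91.25.123.217/32 clear@32
  Q 87.65.116.122: descend 0101 ; hops seen [H1] ; pick H1
  add 91.25.123.216/30 -> H0 at depth 30
  Q 220.36.158.0: descend 110111000010010010011110000 ; hops seen [H1,H2] ; pick H2
  add 91.25.0.0/16 -> H2 at depth 16
  add 220.36.158.16/28 -> H1 at depth 28
  add 91.16.0.0/12 -> H1 at depth 12
  Q 220.36.158.22: descend 1101110000100100100111100001 ; hops seen [H1,H2,H1] ; pick H1
  Q 91.25.0.0: descend 01011011000110010 ; hops seen [H1,H1,H2] ; pick H2

== LOOKUPS ==
["H2","H2","no-route","H2","H1","H2","H1","H2","H1","H2"]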